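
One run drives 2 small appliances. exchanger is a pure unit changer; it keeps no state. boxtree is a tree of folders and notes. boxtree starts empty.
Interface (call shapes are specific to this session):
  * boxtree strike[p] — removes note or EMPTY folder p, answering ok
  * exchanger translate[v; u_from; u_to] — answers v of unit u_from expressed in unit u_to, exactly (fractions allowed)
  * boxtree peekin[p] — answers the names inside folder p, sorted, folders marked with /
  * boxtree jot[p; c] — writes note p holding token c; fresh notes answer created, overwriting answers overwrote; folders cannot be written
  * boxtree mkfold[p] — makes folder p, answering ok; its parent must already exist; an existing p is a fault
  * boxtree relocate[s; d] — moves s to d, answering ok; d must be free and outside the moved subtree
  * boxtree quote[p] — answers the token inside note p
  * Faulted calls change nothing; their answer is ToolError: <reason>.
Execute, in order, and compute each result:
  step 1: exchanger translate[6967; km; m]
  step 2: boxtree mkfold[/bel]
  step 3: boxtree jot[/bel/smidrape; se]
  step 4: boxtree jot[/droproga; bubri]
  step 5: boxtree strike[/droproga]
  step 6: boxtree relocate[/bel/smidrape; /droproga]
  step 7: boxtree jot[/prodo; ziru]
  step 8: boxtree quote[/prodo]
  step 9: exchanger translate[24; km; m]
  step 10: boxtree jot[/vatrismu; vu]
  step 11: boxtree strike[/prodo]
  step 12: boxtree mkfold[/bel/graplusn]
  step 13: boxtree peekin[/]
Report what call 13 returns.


Answer: [bel/, droproga, vatrismu]

Derivation:
Next I call exchanger translate(v=6967, u_from=km, u_to=m), giving 6967000.
Calling boxtree mkfold(p=/bel), and see ok.
Calling boxtree jot(p=/bel/smidrape, c=se), and see created.
I call boxtree jot(p=/droproga, c=bubri): created.
Calling boxtree strike(p=/droproga): ok.
Calling boxtree relocate(s=/bel/smidrape, d=/droproga), and observe ok.
I invoke boxtree jot(p=/prodo, c=ziru), — result: created.
I invoke boxtree quote(p=/prodo), and get ziru.
Calling exchanger translate(v=24, u_from=km, u_to=m), and see 24000.
Now I run boxtree jot(p=/vatrismu, c=vu), → created.
Then boxtree strike(p=/prodo), yielding ok.
I try boxtree mkfold(p=/bel/graplusn), — result: ok.
Invoking boxtree peekin(p=/), and get [bel/, droproga, vatrismu].


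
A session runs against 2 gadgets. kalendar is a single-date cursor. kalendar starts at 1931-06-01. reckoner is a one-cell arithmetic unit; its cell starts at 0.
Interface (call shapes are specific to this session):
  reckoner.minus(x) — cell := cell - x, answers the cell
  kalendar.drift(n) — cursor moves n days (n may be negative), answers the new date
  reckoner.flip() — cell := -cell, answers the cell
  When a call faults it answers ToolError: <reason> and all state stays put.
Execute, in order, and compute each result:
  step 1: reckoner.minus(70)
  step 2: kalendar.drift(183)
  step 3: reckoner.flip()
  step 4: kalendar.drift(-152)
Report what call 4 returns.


Answer: 1931-07-02

Derivation:
Then reckoner.minus(x=70), giving -70.
I invoke kalendar.drift(n=183), — result: 1931-12-01.
Next I call reckoner.flip(), yielding 70.
Calling kalendar.drift(n=-152), yielding 1931-07-02.


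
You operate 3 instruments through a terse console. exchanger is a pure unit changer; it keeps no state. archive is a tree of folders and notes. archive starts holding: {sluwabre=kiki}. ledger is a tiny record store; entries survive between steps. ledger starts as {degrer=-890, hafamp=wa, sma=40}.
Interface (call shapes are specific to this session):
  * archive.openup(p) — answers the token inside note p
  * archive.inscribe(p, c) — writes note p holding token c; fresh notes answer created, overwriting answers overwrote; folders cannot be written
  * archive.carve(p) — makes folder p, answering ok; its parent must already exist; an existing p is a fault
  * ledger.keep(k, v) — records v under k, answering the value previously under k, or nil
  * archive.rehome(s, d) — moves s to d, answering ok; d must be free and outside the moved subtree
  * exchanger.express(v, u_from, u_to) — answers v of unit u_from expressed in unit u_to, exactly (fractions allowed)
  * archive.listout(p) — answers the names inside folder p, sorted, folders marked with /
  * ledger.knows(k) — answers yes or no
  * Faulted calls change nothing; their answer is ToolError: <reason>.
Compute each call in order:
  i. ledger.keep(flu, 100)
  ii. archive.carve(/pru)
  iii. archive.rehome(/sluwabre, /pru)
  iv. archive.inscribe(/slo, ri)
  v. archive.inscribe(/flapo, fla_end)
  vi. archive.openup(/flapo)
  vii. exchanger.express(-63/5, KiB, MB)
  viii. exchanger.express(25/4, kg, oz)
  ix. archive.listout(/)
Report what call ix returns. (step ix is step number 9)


Answer: [flapo, pru/, slo, sluwabre]

Derivation:
==> ledger.keep(k→flu, v→100)
<== nil
==> archive.carve(p→/pru)
<== ok
==> archive.rehome(s→/sluwabre, d→/pru)
<== ToolError: exists
==> archive.inscribe(p→/slo, c→ri)
<== created
==> archive.inscribe(p→/flapo, c→fla_end)
<== created
==> archive.openup(p→/flapo)
<== fla_end
==> exchanger.express(v→-63/5, u_from→KiB, u_to→MB)
<== -1008/78125
==> exchanger.express(v→25/4, u_from→kg, u_to→oz)
<== 10000000000/45359237
==> archive.listout(p→/)
<== [flapo, pru/, slo, sluwabre]


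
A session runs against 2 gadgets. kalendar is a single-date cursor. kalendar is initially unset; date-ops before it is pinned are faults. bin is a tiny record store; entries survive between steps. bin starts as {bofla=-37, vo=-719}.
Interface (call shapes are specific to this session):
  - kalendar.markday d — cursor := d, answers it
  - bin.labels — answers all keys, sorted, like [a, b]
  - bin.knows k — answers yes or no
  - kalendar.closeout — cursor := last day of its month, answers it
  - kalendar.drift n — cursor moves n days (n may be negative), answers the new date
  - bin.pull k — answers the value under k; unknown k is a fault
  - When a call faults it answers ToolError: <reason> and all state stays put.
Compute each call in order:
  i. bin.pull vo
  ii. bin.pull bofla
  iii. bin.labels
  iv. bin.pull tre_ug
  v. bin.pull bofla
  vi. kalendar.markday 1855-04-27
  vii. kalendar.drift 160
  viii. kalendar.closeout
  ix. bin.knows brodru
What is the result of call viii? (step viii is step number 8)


Do: bin.pull[k: vo]
See: -719
Do: bin.pull[k: bofla]
See: -37
Do: bin.labels[]
See: [bofla, vo]
Do: bin.pull[k: tre_ug]
See: ToolError: no such key tre_ug
Do: bin.pull[k: bofla]
See: -37
Do: kalendar.markday[d: 1855-04-27]
See: 1855-04-27
Do: kalendar.drift[n: 160]
See: 1855-10-04
Do: kalendar.closeout[]
See: 1855-10-31
Do: bin.knows[k: brodru]
See: no

Answer: 1855-10-31


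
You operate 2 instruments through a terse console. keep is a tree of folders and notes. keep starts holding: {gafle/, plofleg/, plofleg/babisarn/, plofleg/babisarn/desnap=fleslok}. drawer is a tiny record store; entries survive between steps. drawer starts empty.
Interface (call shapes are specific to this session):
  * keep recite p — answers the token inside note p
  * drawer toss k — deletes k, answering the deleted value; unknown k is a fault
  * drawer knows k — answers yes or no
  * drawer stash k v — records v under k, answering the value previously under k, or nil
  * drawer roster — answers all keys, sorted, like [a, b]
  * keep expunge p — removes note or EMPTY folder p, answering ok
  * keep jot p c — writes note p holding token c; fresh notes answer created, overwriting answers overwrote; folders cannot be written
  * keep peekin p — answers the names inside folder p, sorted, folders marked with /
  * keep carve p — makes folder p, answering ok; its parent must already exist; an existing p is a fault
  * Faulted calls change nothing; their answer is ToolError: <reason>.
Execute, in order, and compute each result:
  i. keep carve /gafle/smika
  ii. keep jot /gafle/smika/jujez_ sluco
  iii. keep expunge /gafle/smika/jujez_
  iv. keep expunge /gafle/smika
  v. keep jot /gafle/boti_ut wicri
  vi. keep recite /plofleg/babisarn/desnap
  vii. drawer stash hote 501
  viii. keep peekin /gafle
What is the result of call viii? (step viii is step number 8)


Then keep carve on /gafle/smika, — result: ok.
I try keep jot on /gafle/smika/jujez_, sluco, and see created.
I run keep expunge on /gafle/smika/jujez_, giving ok.
I invoke keep expunge on /gafle/smika, and see ok.
I run keep jot on /gafle/boti_ut, wicri, — result: created.
Next I call keep recite on /plofleg/babisarn/desnap, and get fleslok.
Calling drawer stash on hote, 501, which returns nil.
Calling keep peekin on /gafle, yielding [boti_ut].

Answer: [boti_ut]


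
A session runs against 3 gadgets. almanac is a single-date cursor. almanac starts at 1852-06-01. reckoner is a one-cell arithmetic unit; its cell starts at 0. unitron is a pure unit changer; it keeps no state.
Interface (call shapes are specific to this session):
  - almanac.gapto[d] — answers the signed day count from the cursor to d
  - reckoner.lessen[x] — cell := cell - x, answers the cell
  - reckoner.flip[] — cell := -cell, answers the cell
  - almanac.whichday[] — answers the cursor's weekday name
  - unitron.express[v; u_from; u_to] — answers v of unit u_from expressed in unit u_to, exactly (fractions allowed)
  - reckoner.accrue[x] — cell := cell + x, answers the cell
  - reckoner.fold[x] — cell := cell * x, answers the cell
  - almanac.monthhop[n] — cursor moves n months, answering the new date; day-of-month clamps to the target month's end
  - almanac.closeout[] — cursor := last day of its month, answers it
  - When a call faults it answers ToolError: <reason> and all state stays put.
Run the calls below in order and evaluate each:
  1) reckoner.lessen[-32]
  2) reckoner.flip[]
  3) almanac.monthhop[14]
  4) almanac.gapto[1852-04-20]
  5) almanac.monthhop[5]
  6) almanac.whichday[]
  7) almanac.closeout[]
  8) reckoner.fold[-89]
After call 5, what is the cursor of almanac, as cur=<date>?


$ lessen x→-32
[out] 32
$ flip
[out] -32
$ monthhop n→14
[out] 1853-08-01
$ gapto d→1852-04-20
[out] -468
$ monthhop n→5
[out] 1854-01-01
$ whichday
[out] Sunday
$ closeout
[out] 1854-01-31
$ fold x→-89
[out] 2848

Answer: cur=1854-01-01


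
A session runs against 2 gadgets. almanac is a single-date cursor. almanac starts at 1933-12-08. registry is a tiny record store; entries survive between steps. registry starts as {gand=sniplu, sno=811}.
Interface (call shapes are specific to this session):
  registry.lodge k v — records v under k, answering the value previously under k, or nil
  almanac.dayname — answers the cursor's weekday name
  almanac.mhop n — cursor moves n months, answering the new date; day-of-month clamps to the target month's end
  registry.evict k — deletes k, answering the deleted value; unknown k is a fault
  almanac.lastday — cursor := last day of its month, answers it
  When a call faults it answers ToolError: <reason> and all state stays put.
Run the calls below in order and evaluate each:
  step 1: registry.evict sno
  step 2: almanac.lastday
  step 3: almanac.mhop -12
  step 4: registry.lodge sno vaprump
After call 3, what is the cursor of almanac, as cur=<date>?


[in] registry.evict k→sno
:: 811
[in] almanac.lastday
:: 1933-12-31
[in] almanac.mhop n→-12
:: 1932-12-31
[in] registry.lodge k→sno v→vaprump
:: nil

Answer: cur=1932-12-31


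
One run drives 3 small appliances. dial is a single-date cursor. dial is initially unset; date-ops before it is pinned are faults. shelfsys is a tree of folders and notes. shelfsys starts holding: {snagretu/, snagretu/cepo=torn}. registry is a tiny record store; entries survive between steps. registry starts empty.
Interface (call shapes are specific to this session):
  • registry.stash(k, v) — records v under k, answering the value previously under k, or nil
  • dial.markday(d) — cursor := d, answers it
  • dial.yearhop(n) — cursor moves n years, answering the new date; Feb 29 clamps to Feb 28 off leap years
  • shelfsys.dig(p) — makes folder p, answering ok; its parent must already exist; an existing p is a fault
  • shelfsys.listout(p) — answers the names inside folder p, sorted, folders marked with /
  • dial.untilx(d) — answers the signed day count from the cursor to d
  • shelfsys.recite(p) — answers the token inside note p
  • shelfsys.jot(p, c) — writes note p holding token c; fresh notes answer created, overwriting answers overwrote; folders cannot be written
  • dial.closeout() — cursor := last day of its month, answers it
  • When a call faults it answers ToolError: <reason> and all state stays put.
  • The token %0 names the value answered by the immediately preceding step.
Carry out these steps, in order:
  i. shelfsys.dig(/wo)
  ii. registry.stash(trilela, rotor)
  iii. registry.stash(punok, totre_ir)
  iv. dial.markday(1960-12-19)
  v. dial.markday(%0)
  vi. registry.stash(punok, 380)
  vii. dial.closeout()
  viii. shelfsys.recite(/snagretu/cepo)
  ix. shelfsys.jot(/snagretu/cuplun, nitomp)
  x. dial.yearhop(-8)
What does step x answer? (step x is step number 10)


-- dig(p→/wo) : ok
-- stash(k→trilela, v→rotor) : nil
-- stash(k→punok, v→totre_ir) : nil
-- markday(d→1960-12-19) : 1960-12-19
-- markday(d→%0) : 1960-12-19
-- stash(k→punok, v→380) : totre_ir
-- closeout() : 1960-12-31
-- recite(p→/snagretu/cepo) : torn
-- jot(p→/snagretu/cuplun, c→nitomp) : created
-- yearhop(n→-8) : 1952-12-31

Answer: 1952-12-31


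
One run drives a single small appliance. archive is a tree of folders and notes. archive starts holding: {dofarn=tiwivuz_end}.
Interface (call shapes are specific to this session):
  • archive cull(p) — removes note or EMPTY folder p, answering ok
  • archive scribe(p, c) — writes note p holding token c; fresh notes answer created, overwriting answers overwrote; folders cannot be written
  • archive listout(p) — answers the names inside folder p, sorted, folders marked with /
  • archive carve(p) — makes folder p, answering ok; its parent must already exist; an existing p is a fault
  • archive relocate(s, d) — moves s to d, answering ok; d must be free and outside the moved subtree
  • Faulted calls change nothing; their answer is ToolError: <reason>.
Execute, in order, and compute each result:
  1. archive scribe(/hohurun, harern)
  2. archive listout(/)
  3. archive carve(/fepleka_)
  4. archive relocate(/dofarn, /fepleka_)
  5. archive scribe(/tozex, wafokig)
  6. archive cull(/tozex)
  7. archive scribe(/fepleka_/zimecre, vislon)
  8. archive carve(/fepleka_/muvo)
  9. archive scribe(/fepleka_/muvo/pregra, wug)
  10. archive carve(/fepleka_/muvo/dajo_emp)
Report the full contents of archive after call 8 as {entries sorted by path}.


I try archive scribe passing p='/hohurun', c='harern', which returns created.
I call archive listout passing p='/', and observe [dofarn, hohurun].
I run archive carve passing p='/fepleka_', and observe ok.
Using archive relocate passing s='/dofarn', d='/fepleka_', → ToolError: exists.
Then archive scribe passing p='/tozex', c='wafokig', which returns created.
I try archive cull passing p='/tozex', and get ok.
Calling archive scribe passing p='/fepleka_/zimecre', c='vislon', and see created.
Invoking archive carve passing p='/fepleka_/muvo', and observe ok.
Invoking archive scribe passing p='/fepleka_/muvo/pregra', c='wug', — result: created.
I call archive carve passing p='/fepleka_/muvo/dajo_emp', yielding ok.

Answer: {dofarn=tiwivuz_end, fepleka_/, fepleka_/muvo/, fepleka_/zimecre=vislon, hohurun=harern}


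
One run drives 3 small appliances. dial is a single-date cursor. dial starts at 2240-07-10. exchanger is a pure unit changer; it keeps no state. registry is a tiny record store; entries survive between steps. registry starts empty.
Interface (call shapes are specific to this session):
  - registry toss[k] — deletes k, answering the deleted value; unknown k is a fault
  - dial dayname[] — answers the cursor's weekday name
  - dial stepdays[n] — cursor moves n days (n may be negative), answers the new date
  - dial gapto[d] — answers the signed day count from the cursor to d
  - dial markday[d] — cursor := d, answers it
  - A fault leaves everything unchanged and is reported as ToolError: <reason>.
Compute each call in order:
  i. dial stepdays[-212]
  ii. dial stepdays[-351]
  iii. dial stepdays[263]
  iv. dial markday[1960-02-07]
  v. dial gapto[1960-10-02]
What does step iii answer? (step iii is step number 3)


Answer: 2239-09-14

Derivation:
Invoking dial stepdays using n: -212, and observe 2239-12-11.
Next I call dial stepdays using n: -351, — result: 2238-12-25.
Now I run dial stepdays using n: 263, — result: 2239-09-14.
I run dial markday using d: 1960-02-07, — result: 1960-02-07.
Invoking dial gapto using d: 1960-10-02, — result: 238.


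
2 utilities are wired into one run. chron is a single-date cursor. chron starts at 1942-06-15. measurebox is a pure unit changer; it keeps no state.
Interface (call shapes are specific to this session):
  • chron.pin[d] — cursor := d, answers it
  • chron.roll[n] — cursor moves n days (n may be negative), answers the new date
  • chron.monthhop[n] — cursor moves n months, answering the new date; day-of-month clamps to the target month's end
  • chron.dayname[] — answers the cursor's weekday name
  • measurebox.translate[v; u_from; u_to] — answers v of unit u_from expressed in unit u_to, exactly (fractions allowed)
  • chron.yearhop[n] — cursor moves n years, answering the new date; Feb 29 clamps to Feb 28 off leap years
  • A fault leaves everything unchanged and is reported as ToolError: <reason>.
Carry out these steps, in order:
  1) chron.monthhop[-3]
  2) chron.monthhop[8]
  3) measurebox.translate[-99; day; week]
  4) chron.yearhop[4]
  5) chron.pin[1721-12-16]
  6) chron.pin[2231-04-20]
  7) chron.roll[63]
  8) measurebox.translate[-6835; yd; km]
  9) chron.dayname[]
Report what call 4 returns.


;; 1. monthhop(n→-3) -> 1942-03-15
;; 2. monthhop(n→8) -> 1942-11-15
;; 3. translate(v→-99, u_from→day, u_to→week) -> -99/7
;; 4. yearhop(n→4) -> 1946-11-15
;; 5. pin(d→1721-12-16) -> 1721-12-16
;; 6. pin(d→2231-04-20) -> 2231-04-20
;; 7. roll(n→63) -> 2231-06-22
;; 8. translate(v→-6835, u_from→yd, u_to→km) -> -1562481/250000
;; 9. dayname() -> Wednesday

Answer: 1946-11-15


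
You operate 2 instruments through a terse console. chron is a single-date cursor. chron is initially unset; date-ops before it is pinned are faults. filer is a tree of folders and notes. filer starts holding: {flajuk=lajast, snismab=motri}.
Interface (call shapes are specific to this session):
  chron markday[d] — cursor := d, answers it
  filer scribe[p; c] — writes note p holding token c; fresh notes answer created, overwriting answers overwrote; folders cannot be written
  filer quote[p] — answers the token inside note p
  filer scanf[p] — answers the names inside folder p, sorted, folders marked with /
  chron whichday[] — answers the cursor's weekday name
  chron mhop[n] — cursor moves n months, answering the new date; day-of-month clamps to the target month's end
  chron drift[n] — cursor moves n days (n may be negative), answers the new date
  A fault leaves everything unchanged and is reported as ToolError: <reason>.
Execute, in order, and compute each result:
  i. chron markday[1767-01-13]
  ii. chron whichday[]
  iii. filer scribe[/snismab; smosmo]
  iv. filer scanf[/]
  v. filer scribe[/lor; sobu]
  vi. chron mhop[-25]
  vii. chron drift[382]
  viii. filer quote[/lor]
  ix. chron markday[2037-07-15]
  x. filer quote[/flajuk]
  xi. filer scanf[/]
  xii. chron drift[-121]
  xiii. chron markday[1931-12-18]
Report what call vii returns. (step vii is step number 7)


Answer: 1765-12-30

Derivation:
> chron markday d→1767-01-13
[out] 1767-01-13
> chron whichday
[out] Tuesday
> filer scribe p→/snismab c→smosmo
[out] overwrote
> filer scanf p→/
[out] [flajuk, snismab]
> filer scribe p→/lor c→sobu
[out] created
> chron mhop n→-25
[out] 1764-12-13
> chron drift n→382
[out] 1765-12-30
> filer quote p→/lor
[out] sobu
> chron markday d→2037-07-15
[out] 2037-07-15
> filer quote p→/flajuk
[out] lajast
> filer scanf p→/
[out] [flajuk, lor, snismab]
> chron drift n→-121
[out] 2037-03-16
> chron markday d→1931-12-18
[out] 1931-12-18


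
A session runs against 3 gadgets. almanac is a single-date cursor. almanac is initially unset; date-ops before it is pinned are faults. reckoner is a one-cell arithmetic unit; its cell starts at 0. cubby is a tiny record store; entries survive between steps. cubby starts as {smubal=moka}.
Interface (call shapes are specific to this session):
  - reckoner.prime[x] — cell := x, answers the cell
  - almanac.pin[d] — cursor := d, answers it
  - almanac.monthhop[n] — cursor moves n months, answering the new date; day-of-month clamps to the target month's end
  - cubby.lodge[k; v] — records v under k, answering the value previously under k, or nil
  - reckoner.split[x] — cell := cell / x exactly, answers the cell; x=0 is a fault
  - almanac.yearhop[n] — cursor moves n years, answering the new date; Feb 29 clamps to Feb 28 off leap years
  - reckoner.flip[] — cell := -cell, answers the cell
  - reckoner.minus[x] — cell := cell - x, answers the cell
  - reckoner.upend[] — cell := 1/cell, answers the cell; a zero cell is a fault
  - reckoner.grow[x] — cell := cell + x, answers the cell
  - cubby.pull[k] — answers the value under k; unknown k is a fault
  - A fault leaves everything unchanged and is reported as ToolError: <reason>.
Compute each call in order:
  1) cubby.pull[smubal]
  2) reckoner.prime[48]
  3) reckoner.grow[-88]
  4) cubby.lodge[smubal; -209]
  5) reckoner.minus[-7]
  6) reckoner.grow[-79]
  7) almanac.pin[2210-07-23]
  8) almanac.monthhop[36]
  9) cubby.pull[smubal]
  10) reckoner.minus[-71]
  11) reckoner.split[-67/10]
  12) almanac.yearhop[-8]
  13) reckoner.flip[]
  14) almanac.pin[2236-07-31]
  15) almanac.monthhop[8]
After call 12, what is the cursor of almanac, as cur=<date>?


Answer: cur=2205-07-23

Derivation:
$ cubby.pull k: smubal
[out] moka
$ reckoner.prime x: 48
[out] 48
$ reckoner.grow x: -88
[out] -40
$ cubby.lodge k: smubal v: -209
[out] moka
$ reckoner.minus x: -7
[out] -33
$ reckoner.grow x: -79
[out] -112
$ almanac.pin d: 2210-07-23
[out] 2210-07-23
$ almanac.monthhop n: 36
[out] 2213-07-23
$ cubby.pull k: smubal
[out] -209
$ reckoner.minus x: -71
[out] -41
$ reckoner.split x: -67/10
[out] 410/67
$ almanac.yearhop n: -8
[out] 2205-07-23
$ reckoner.flip
[out] -410/67
$ almanac.pin d: 2236-07-31
[out] 2236-07-31
$ almanac.monthhop n: 8
[out] 2237-03-31


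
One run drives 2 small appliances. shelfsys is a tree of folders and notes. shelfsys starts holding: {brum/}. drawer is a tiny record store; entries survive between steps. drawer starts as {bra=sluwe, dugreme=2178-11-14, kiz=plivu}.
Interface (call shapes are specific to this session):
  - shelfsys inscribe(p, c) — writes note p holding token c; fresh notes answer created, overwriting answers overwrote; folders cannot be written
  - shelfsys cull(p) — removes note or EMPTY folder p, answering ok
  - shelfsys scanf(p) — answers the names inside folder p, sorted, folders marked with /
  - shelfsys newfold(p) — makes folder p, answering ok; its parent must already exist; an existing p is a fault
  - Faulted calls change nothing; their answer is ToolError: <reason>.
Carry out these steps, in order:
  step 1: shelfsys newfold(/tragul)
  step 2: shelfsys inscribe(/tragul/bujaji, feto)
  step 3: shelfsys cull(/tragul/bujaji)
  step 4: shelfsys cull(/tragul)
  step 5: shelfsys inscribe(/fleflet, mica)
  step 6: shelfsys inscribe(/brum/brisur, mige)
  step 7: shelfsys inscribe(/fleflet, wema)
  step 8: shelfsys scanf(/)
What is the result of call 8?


Answer: [brum/, fleflet]

Derivation:
// 1. shelfsys newfold(p: /tragul) : ok
// 2. shelfsys inscribe(p: /tragul/bujaji, c: feto) : created
// 3. shelfsys cull(p: /tragul/bujaji) : ok
// 4. shelfsys cull(p: /tragul) : ok
// 5. shelfsys inscribe(p: /fleflet, c: mica) : created
// 6. shelfsys inscribe(p: /brum/brisur, c: mige) : created
// 7. shelfsys inscribe(p: /fleflet, c: wema) : overwrote
// 8. shelfsys scanf(p: /) : [brum/, fleflet]


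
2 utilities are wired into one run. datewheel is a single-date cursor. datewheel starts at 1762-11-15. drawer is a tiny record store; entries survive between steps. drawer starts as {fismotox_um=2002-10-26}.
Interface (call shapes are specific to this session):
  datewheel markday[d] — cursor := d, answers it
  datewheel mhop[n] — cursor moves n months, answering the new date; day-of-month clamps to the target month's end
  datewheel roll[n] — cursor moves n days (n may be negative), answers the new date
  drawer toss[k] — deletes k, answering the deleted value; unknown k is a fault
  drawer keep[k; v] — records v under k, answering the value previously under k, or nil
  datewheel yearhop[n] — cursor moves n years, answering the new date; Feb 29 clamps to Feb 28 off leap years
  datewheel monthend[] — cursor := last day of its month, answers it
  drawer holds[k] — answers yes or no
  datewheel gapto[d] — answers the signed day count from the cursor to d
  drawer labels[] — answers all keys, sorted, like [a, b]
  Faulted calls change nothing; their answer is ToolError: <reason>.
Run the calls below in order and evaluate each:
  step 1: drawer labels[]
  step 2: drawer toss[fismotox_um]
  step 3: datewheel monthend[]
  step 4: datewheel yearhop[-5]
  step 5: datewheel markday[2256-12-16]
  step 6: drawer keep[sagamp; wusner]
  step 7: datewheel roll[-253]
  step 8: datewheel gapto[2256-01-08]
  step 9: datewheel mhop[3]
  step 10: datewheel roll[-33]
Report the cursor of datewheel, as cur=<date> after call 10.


-> drawer labels()
<- [fismotox_um]
-> drawer toss(fismotox_um)
<- 2002-10-26
-> datewheel monthend()
<- 1762-11-30
-> datewheel yearhop(-5)
<- 1757-11-30
-> datewheel markday(2256-12-16)
<- 2256-12-16
-> drawer keep(sagamp, wusner)
<- nil
-> datewheel roll(-253)
<- 2256-04-07
-> datewheel gapto(2256-01-08)
<- -90
-> datewheel mhop(3)
<- 2256-07-07
-> datewheel roll(-33)
<- 2256-06-04

Answer: cur=2256-06-04


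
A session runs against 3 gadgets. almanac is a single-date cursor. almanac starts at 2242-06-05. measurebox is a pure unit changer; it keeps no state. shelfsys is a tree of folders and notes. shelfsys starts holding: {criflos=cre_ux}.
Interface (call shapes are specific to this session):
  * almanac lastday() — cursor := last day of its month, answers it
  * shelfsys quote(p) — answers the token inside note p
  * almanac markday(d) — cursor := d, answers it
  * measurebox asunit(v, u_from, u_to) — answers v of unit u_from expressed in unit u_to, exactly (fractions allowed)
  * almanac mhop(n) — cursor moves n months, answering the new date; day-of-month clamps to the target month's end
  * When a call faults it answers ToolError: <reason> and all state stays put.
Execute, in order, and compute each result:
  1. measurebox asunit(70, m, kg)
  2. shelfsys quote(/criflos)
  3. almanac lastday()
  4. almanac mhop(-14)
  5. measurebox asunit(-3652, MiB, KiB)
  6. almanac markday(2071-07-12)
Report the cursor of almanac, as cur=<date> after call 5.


Answer: cur=2241-04-30

Derivation:
! 1. measurebox asunit(v=70, u_from=m, u_to=kg) ~> ToolError: incompatible units
! 2. shelfsys quote(p=/criflos) ~> cre_ux
! 3. almanac lastday() ~> 2242-06-30
! 4. almanac mhop(n=-14) ~> 2241-04-30
! 5. measurebox asunit(v=-3652, u_from=MiB, u_to=KiB) ~> -3739648
! 6. almanac markday(d=2071-07-12) ~> 2071-07-12


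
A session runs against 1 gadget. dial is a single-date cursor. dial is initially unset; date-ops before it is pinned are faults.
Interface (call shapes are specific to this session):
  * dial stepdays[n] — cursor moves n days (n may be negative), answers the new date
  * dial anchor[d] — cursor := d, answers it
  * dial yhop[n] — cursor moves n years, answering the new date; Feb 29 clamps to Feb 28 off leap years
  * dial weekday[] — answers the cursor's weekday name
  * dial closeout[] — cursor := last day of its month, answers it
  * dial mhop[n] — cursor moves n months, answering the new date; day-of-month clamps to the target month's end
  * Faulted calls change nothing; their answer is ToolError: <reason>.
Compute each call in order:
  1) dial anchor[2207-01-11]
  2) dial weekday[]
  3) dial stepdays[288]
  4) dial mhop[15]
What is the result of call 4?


Answer: 2209-01-26

Derivation:
·→ dial anchor(d→2207-01-11)
·← 2207-01-11
·→ dial weekday()
·← Sunday
·→ dial stepdays(n→288)
·← 2207-10-26
·→ dial mhop(n→15)
·← 2209-01-26


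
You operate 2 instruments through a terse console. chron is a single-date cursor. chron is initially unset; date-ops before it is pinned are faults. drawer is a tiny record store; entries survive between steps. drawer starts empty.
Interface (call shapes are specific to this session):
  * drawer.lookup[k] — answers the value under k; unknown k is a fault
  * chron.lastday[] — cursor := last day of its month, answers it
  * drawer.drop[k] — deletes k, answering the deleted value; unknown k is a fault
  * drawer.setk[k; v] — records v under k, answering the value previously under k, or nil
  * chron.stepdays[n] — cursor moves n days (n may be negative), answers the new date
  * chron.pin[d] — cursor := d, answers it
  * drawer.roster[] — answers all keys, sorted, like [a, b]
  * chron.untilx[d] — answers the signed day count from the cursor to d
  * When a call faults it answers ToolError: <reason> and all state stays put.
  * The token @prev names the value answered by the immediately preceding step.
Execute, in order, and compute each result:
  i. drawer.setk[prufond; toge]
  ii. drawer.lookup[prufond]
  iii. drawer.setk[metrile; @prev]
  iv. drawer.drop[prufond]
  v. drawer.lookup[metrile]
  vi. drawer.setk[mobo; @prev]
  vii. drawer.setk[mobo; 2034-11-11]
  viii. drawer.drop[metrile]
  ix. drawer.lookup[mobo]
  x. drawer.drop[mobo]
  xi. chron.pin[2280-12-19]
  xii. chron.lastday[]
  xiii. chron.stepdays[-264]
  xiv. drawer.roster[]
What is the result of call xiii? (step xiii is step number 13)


Answer: 2280-04-11

Derivation:
I run drawer.setk passing prufond, toge, → nil.
Calling drawer.lookup passing prufond, giving toge.
I run drawer.setk passing metrile, @prev, and observe nil.
I call drawer.drop passing prufond, yielding toge.
Then drawer.lookup passing metrile: toge.
I invoke drawer.setk passing mobo, @prev: nil.
I invoke drawer.setk passing mobo, 2034-11-11, yielding toge.
I run drawer.drop passing metrile, → toge.
I try drawer.lookup passing mobo, giving 2034-11-11.
Calling drawer.drop passing mobo, — result: 2034-11-11.
I call chron.pin passing 2280-12-19, and get 2280-12-19.
Now I run chron.lastday(), and get 2280-12-31.
Now I run chron.stepdays passing -264, and get 2280-04-11.
Using drawer.roster, → [].


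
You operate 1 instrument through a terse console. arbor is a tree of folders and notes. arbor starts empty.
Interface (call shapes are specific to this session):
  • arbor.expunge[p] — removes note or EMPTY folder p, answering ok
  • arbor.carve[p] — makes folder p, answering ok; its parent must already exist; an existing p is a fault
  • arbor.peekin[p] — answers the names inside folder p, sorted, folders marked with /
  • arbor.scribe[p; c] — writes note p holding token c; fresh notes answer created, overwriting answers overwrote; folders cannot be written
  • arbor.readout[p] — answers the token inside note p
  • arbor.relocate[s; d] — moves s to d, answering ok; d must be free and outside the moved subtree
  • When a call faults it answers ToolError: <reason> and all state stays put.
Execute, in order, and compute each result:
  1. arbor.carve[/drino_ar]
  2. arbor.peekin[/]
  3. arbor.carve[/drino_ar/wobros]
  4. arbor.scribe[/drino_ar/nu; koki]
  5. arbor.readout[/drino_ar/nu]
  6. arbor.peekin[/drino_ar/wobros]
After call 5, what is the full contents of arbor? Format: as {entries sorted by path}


-- arbor.carve(p: /drino_ar) -> ok
-- arbor.peekin(p: /) -> [drino_ar/]
-- arbor.carve(p: /drino_ar/wobros) -> ok
-- arbor.scribe(p: /drino_ar/nu, c: koki) -> created
-- arbor.readout(p: /drino_ar/nu) -> koki
-- arbor.peekin(p: /drino_ar/wobros) -> []

Answer: {drino_ar/, drino_ar/nu=koki, drino_ar/wobros/}


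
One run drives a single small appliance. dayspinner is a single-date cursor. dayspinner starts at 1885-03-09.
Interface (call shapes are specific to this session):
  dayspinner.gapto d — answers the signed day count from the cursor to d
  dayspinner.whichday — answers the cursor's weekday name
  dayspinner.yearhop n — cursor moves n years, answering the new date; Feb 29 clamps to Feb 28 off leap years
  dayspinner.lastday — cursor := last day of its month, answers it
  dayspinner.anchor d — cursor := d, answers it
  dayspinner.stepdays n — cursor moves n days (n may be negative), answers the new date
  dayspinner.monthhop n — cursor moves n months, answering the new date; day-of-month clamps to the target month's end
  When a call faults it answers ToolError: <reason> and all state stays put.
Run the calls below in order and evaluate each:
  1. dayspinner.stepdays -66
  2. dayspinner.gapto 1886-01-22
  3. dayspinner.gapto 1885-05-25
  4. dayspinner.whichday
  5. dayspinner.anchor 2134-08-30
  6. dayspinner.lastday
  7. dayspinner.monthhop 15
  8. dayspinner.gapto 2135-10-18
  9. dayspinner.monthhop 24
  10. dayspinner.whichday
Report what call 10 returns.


Answer: Saturday

Derivation:
>> stepdays(-66)
<< 1885-01-02
>> gapto(1886-01-22)
<< 385
>> gapto(1885-05-25)
<< 143
>> whichday()
<< Friday
>> anchor(2134-08-30)
<< 2134-08-30
>> lastday()
<< 2134-08-31
>> monthhop(15)
<< 2135-11-30
>> gapto(2135-10-18)
<< -43
>> monthhop(24)
<< 2137-11-30
>> whichday()
<< Saturday


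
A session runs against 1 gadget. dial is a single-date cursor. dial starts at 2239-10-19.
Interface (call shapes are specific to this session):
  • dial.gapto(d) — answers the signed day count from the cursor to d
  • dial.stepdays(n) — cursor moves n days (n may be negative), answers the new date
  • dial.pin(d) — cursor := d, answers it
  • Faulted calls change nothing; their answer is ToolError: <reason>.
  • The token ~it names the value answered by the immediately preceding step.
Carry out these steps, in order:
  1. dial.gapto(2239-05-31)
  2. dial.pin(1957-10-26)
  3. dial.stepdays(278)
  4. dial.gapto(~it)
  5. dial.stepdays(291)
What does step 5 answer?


CALL gapto[2239-05-31]
RET  -141
CALL pin[1957-10-26]
RET  1957-10-26
CALL stepdays[278]
RET  1958-07-31
CALL gapto[~it]
RET  0
CALL stepdays[291]
RET  1959-05-18

Answer: 1959-05-18


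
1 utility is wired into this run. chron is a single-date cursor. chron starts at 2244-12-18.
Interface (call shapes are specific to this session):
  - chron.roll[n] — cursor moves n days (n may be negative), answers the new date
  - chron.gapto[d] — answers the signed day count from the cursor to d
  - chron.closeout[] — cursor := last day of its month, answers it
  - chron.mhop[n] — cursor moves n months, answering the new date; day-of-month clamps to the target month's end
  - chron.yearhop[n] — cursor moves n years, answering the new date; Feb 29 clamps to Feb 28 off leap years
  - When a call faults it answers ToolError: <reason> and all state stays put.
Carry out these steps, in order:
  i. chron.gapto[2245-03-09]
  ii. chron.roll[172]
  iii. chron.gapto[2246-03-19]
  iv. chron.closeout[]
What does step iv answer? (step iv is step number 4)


% chron.gapto(2245-03-09) : 81
% chron.roll(172) : 2245-06-08
% chron.gapto(2246-03-19) : 284
% chron.closeout() : 2245-06-30

Answer: 2245-06-30


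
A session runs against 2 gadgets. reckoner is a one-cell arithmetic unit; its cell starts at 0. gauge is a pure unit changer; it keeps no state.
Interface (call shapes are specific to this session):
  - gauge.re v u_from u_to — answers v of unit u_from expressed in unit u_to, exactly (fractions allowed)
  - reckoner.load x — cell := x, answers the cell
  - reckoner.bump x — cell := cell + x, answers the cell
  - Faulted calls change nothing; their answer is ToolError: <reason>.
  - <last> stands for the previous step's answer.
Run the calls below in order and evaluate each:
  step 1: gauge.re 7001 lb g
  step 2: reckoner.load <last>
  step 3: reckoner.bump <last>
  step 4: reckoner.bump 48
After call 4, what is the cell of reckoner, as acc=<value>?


Answer: acc=317562418237/50000

Derivation:
Step: gauge.re[v→7001; u_from→lb; u_to→g]
Result: 317560018237/100000
Step: reckoner.load[x→<last>]
Result: 317560018237/100000
Step: reckoner.bump[x→<last>]
Result: 317560018237/50000
Step: reckoner.bump[x→48]
Result: 317562418237/50000


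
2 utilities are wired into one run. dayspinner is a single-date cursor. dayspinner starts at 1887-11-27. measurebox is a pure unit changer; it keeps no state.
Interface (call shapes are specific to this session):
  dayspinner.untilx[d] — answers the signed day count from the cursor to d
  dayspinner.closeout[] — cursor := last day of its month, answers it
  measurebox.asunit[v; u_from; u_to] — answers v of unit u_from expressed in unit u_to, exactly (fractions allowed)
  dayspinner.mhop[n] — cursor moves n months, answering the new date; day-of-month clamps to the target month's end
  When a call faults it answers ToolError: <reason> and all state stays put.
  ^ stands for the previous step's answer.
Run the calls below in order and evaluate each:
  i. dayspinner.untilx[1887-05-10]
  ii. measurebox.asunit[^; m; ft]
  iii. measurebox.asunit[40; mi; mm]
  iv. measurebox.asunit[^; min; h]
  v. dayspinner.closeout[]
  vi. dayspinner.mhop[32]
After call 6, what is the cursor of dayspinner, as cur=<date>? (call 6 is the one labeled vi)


→ dayspinner.untilx(d='1887-05-10')
← -201
→ measurebox.asunit(v='^', u_from='m', u_to='ft')
← -83750/127
→ measurebox.asunit(v='40', u_from='mi', u_to='mm')
← 64373760
→ measurebox.asunit(v='^', u_from='min', u_to='h')
← 1072896
→ dayspinner.closeout()
← 1887-11-30
→ dayspinner.mhop(n='32')
← 1890-07-30

Answer: cur=1890-07-30


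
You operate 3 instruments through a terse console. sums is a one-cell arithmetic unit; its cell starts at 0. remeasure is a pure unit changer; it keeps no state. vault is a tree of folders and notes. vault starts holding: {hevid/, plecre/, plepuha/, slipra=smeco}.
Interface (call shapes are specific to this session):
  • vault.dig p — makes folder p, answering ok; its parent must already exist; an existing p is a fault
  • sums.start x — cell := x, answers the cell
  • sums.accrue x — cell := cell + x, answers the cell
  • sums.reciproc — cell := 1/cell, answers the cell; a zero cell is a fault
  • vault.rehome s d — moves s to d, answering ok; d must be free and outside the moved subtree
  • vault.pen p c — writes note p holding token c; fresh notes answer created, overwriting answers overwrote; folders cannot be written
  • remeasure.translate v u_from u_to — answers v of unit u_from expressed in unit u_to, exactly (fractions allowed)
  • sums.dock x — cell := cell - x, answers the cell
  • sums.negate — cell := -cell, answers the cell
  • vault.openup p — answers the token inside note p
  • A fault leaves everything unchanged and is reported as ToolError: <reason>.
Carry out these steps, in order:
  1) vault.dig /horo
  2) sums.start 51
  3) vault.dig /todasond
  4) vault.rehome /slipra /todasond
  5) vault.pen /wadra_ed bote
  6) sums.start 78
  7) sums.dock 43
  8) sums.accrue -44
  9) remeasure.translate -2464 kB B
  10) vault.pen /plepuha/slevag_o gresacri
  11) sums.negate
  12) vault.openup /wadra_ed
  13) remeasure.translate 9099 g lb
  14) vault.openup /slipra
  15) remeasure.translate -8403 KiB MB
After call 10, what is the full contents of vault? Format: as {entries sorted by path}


Answer: {hevid/, horo/, plecre/, plepuha/, plepuha/slevag_o=gresacri, slipra=smeco, todasond/, wadra_ed=bote}

Derivation:
# dig(p→/horo) == ok
# start(x→51) == 51
# dig(p→/todasond) == ok
# rehome(s→/slipra, d→/todasond) == ToolError: exists
# pen(p→/wadra_ed, c→bote) == created
# start(x→78) == 78
# dock(x→43) == 35
# accrue(x→-44) == -9
# translate(v→-2464, u_from→kB, u_to→B) == -2464000
# pen(p→/plepuha/slevag_o, c→gresacri) == created
# negate() == 9
# openup(p→/wadra_ed) == bote
# translate(v→9099, u_from→g, u_to→lb) == 909900000/45359237
# openup(p→/slipra) == smeco
# translate(v→-8403, u_from→KiB, u_to→MB) == -134448/15625
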